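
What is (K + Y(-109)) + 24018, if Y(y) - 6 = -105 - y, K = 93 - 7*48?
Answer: 23785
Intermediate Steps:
K = -243 (K = 93 - 336 = -243)
Y(y) = -99 - y (Y(y) = 6 + (-105 - y) = -99 - y)
(K + Y(-109)) + 24018 = (-243 + (-99 - 1*(-109))) + 24018 = (-243 + (-99 + 109)) + 24018 = (-243 + 10) + 24018 = -233 + 24018 = 23785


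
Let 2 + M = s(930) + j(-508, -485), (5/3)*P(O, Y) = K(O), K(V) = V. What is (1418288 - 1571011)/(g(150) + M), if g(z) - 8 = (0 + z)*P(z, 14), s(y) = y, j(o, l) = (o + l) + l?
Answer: -152723/12958 ≈ -11.786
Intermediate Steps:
j(o, l) = o + 2*l (j(o, l) = (l + o) + l = o + 2*l)
P(O, Y) = 3*O/5
M = -550 (M = -2 + (930 + (-508 + 2*(-485))) = -2 + (930 + (-508 - 970)) = -2 + (930 - 1478) = -2 - 548 = -550)
g(z) = 8 + 3*z²/5 (g(z) = 8 + (0 + z)*(3*z/5) = 8 + z*(3*z/5) = 8 + 3*z²/5)
(1418288 - 1571011)/(g(150) + M) = (1418288 - 1571011)/((8 + (⅗)*150²) - 550) = -152723/((8 + (⅗)*22500) - 550) = -152723/((8 + 13500) - 550) = -152723/(13508 - 550) = -152723/12958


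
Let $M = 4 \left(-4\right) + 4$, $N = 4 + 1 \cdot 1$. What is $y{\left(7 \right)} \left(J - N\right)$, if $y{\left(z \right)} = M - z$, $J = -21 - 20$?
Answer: $874$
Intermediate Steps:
$N = 5$ ($N = 4 + 1 = 5$)
$M = -12$ ($M = -16 + 4 = -12$)
$J = -41$
$y{\left(z \right)} = -12 - z$
$y{\left(7 \right)} \left(J - N\right) = \left(-12 - 7\right) \left(-41 - 5\right) = \left(-19\right) \left(-46\right) = 874$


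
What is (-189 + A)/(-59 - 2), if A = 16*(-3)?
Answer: 237/61 ≈ 3.8852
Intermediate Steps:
A = -48
(-189 + A)/(-59 - 2) = (-189 - 48)/(-59 - 2) = -237/(-61) = -237*(-1/61) = 237/61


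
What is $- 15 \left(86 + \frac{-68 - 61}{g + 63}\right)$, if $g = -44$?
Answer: $- \frac{22575}{19} \approx -1188.2$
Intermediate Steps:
$- 15 \left(86 + \frac{-68 - 61}{g + 63}\right) = - 15 \left(86 + \frac{-68 - 61}{-44 + 63}\right) = - 15 \left(86 - \frac{129}{19}\right) = \left(-15\right) \frac{1505}{19} = - \frac{22575}{19}$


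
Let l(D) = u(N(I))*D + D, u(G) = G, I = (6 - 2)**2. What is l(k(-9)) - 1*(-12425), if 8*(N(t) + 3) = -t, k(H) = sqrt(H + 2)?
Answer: 12425 - 4*I*sqrt(7) ≈ 12425.0 - 10.583*I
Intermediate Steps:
I = 16 (I = 4**2 = 16)
k(H) = sqrt(2 + H)
N(t) = -3 - t/8 (N(t) = -3 + (-t)/8 = -3 - t/8)
l(D) = -4*D (l(D) = (-3 - 1/8*16)*D + D = (-3 - 2)*D + D = -5*D + D = -4*D)
l(k(-9)) - 1*(-12425) = -4*sqrt(2 - 9) - 1*(-12425) = -4*I*sqrt(7) + 12425 = 12425 - 4*I*sqrt(7)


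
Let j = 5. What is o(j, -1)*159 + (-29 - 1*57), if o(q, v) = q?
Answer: 709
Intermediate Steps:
o(j, -1)*159 + (-29 - 1*57) = 5*159 + (-29 - 1*57) = 795 + (-29 - 57) = 795 - 86 = 709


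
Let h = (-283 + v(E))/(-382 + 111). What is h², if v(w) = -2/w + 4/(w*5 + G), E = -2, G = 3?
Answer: 3912484/3598609 ≈ 1.0872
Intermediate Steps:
v(w) = -2/w + 4/(3 + 5*w) (v(w) = -2/w + 4/(w*5 + 3) = -2/w + 4/(5*w + 3) = -2/w + 4/(3 + 5*w))
h = 1978/1897 (h = (-283 + 6*(-1 - 1*(-2))/(-2*(3 + 5*(-2))))/(-382 + 111) = (-283 + 6*(-½)*(-1 + 2)/(3 - 10))/(-271) = (-283 + 6*(-½)*1/(-7))*(-1/271) = (-283 + 6*(-½)*(-⅐)*1)*(-1/271) = (-283 + 3/7)*(-1/271) = -1978/7*(-1/271) = 1978/1897 ≈ 1.0427)
h² = (1978/1897)² = 3912484/3598609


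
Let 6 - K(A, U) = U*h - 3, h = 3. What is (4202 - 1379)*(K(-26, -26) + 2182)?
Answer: 6405387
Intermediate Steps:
K(A, U) = 9 - 3*U (K(A, U) = 6 - (U*3 - 3) = 6 - (3*U - 3) = 6 - (-3 + 3*U) = 6 + (3 - 3*U) = 9 - 3*U)
(4202 - 1379)*(K(-26, -26) + 2182) = (4202 - 1379)*((9 - 3*(-26)) + 2182) = 2823*((9 + 78) + 2182) = 2823*(87 + 2182) = 2823*2269 = 6405387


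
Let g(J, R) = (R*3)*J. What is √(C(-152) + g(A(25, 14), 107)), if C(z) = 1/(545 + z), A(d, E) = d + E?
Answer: 4*√120846714/393 ≈ 111.89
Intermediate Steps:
A(d, E) = E + d
g(J, R) = 3*J*R (g(J, R) = (3*R)*J = 3*J*R)
√(C(-152) + g(A(25, 14), 107)) = √(1/(545 - 152) + 3*(14 + 25)*107) = √(1/393 + 3*39*107) = √(1/393 + 12519) = √(4919968/393) = 4*√120846714/393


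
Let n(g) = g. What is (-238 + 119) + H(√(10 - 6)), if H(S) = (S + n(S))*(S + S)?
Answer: -103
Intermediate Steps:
H(S) = 4*S² (H(S) = (S + S)*(S + S) = (2*S)*(2*S) = 4*S²)
(-238 + 119) + H(√(10 - 6)) = (-238 + 119) + 4*(√(10 - 6))² = -119 + 4*(√4)² = -119 + 4*2² = -119 + 4*4 = -119 + 16 = -103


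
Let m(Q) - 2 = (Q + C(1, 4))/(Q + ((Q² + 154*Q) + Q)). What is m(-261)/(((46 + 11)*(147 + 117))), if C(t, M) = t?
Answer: 5455/41239044 ≈ 0.00013228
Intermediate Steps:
m(Q) = 2 + (1 + Q)/(Q² + 156*Q) (m(Q) = 2 + (Q + 1)/(Q + ((Q² + 154*Q) + Q)) = 2 + (1 + Q)/(Q + (Q² + 155*Q)) = 2 + (1 + Q)/(Q² + 156*Q))
m(-261)/(((46 + 11)*(147 + 117))) = ((1 + 2*(-261)² + 313*(-261))/((-261)*(156 - 261)))/(((46 + 11)*(147 + 117))) = (-1/261*(1 + 2*68121 - 81693)/(-105))/((57*264)) = -1/261*(-1/105)*(1 + 136242 - 81693)/15048 = -1/261*(-1/105)*54550*(1/15048) = (10910/5481)*(1/15048) = 5455/41239044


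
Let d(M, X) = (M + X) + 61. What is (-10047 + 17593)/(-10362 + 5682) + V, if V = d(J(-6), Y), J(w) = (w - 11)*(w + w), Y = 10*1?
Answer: 639727/2340 ≈ 273.39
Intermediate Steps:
Y = 10
J(w) = 2*w*(-11 + w) (J(w) = (-11 + w)*(2*w) = 2*w*(-11 + w))
d(M, X) = 61 + M + X
V = 275 (V = 61 + 2*(-6)*(-11 - 6) + 10 = 61 + 2*(-6)*(-17) + 10 = 61 + 204 + 10 = 275)
(-10047 + 17593)/(-10362 + 5682) + V = (-10047 + 17593)/(-10362 + 5682) + 275 = 7546/(-4680) + 275 = 7546*(-1/4680) + 275 = -3773/2340 + 275 = 639727/2340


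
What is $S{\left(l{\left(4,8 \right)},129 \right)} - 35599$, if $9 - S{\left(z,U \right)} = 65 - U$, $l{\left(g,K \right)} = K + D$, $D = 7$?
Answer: $-35526$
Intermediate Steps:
$l{\left(g,K \right)} = 7 + K$ ($l{\left(g,K \right)} = K + 7 = 7 + K$)
$S{\left(z,U \right)} = -56 + U$ ($S{\left(z,U \right)} = 9 - \left(65 - U\right) = 9 + \left(-65 + U\right) = -56 + U$)
$S{\left(l{\left(4,8 \right)},129 \right)} - 35599 = \left(-56 + 129\right) - 35599 = 73 - 35599 = -35526$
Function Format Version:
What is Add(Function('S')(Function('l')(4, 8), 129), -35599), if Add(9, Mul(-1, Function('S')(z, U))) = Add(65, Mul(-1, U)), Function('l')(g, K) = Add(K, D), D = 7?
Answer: -35526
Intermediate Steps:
Function('l')(g, K) = Add(7, K) (Function('l')(g, K) = Add(K, 7) = Add(7, K))
Function('S')(z, U) = Add(-56, U) (Function('S')(z, U) = Add(9, Mul(-1, Add(65, Mul(-1, U)))) = Add(9, Add(-65, U)) = Add(-56, U))
Add(Function('S')(Function('l')(4, 8), 129), -35599) = Add(Add(-56, 129), -35599) = Add(73, -35599) = -35526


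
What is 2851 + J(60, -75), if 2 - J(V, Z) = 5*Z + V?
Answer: 3168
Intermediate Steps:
J(V, Z) = 2 - V - 5*Z (J(V, Z) = 2 - (5*Z + V) = 2 - (V + 5*Z) = 2 + (-V - 5*Z) = 2 - V - 5*Z)
2851 + J(60, -75) = 2851 + (2 - 1*60 - 5*(-75)) = 2851 + (2 - 60 + 375) = 2851 + 317 = 3168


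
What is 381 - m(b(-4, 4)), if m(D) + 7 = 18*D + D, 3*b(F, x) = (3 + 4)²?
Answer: 233/3 ≈ 77.667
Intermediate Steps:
b(F, x) = 49/3 (b(F, x) = (3 + 4)²/3 = (⅓)*7² = (⅓)*49 = 49/3)
m(D) = -7 + 19*D (m(D) = -7 + (18*D + D) = -7 + 19*D)
381 - m(b(-4, 4)) = 381 - (-7 + 19*(49/3)) = 381 - (-7 + 931/3) = 381 - 1*910/3 = 381 - 910/3 = 233/3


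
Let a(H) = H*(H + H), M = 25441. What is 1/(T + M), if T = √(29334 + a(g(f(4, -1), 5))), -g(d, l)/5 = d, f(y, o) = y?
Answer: 103/2620301 - √30134/647214347 ≈ 3.9040e-5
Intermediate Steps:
g(d, l) = -5*d
a(H) = 2*H² (a(H) = H*(2*H) = 2*H²)
T = √30134 (T = √(29334 + 2*(-5*4)²) = √(29334 + 2*(-20)²) = √(29334 + 2*400) = √(29334 + 800) = √30134 ≈ 173.59)
1/(T + M) = 1/(√30134 + 25441) = 1/(25441 + √30134)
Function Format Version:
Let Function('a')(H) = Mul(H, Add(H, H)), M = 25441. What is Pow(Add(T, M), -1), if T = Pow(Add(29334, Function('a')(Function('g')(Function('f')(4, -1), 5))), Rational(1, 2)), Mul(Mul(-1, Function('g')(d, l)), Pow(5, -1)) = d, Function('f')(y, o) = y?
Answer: Add(Rational(103, 2620301), Mul(Rational(-1, 647214347), Pow(30134, Rational(1, 2)))) ≈ 3.9040e-5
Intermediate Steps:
Function('g')(d, l) = Mul(-5, d)
Function('a')(H) = Mul(2, Pow(H, 2)) (Function('a')(H) = Mul(H, Mul(2, H)) = Mul(2, Pow(H, 2)))
T = Pow(30134, Rational(1, 2)) (T = Pow(Add(29334, Mul(2, Pow(Mul(-5, 4), 2))), Rational(1, 2)) = Pow(Add(29334, Mul(2, Pow(-20, 2))), Rational(1, 2)) = Pow(Add(29334, Mul(2, 400)), Rational(1, 2)) = Pow(Add(29334, 800), Rational(1, 2)) = Pow(30134, Rational(1, 2)) ≈ 173.59)
Pow(Add(T, M), -1) = Pow(Add(Pow(30134, Rational(1, 2)), 25441), -1) = Pow(Add(25441, Pow(30134, Rational(1, 2))), -1)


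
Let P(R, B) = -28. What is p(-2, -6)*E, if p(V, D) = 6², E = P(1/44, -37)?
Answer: -1008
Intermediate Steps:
E = -28
p(V, D) = 36
p(-2, -6)*E = 36*(-28) = -1008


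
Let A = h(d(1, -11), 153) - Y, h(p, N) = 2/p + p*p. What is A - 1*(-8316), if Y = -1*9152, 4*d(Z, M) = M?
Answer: 3075571/176 ≈ 17475.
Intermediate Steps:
d(Z, M) = M/4
Y = -9152
h(p, N) = p² + 2/p (h(p, N) = 2/p + p² = p² + 2/p)
A = 1611955/176 (A = (2 + ((¼)*(-11))³)/(((¼)*(-11))) - 1*(-9152) = (2 + (-11/4)³)/(-11/4) + 9152 = -4*(2 - 1331/64)/11 + 9152 = -4/11*(-1203/64) + 9152 = 1203/176 + 9152 = 1611955/176 ≈ 9158.8)
A - 1*(-8316) = 1611955/176 - 1*(-8316) = 1611955/176 + 8316 = 3075571/176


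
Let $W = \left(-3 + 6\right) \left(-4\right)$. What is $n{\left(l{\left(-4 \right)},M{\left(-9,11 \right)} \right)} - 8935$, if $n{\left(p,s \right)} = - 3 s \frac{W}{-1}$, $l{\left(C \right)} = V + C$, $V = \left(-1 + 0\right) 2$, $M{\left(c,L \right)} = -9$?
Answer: $-8611$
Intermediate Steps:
$W = -12$ ($W = 3 \left(-4\right) = -12$)
$V = -2$ ($V = \left(-1\right) 2 = -2$)
$l{\left(C \right)} = -2 + C$
$n{\left(p,s \right)} = - 36 s$ ($n{\left(p,s \right)} = - 3 s \left(- \frac{12}{-1}\right) = - 3 s \left(\left(-12\right) \left(-1\right)\right) = - 3 s 12 = - 36 s$)
$n{\left(l{\left(-4 \right)},M{\left(-9,11 \right)} \right)} - 8935 = \left(-36\right) \left(-9\right) - 8935 = 324 - 8935 = -8611$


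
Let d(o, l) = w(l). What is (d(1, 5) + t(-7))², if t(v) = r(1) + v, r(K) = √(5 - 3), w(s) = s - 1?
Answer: (-3 + √2)² ≈ 2.5147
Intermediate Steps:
w(s) = -1 + s
d(o, l) = -1 + l
r(K) = √2
t(v) = v + √2 (t(v) = √2 + v = v + √2)
(d(1, 5) + t(-7))² = ((-1 + 5) + (-7 + √2))² = (4 + (-7 + √2))² = (-3 + √2)²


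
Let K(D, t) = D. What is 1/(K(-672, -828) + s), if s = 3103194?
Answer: 1/3102522 ≈ 3.2232e-7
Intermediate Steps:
1/(K(-672, -828) + s) = 1/(-672 + 3103194) = 1/3102522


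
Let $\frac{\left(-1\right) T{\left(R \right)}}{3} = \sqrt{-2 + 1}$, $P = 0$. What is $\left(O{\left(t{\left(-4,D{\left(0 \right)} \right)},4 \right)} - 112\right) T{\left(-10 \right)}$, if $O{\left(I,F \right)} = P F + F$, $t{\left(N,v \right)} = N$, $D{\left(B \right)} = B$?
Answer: $324 i \approx 324.0 i$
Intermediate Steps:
$O{\left(I,F \right)} = F$ ($O{\left(I,F \right)} = 0 F + F = 0 + F = F$)
$T{\left(R \right)} = - 3 i$ ($T{\left(R \right)} = - 3 \sqrt{-2 + 1} = - 3 \sqrt{-1} = - 3 i$)
$\left(O{\left(t{\left(-4,D{\left(0 \right)} \right)},4 \right)} - 112\right) T{\left(-10 \right)} = \left(4 - 112\right) \left(- 3 i\right) = - 108 \left(- 3 i\right) = 324 i$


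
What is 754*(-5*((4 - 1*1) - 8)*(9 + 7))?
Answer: 301600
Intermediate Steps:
754*(-5*((4 - 1*1) - 8)*(9 + 7)) = 754*(-5*((4 - 1) - 8)*16) = 754*(-5*(3 - 8)*16) = 754*(-(-25)*16) = 754*(-5*(-80)) = 754*400 = 301600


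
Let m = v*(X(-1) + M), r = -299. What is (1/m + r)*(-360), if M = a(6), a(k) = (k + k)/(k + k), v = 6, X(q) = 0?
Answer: 107580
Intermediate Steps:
a(k) = 1 (a(k) = (2*k)/((2*k)) = (2*k)*(1/(2*k)) = 1)
M = 1
m = 6 (m = 6*(0 + 1) = 6*1 = 6)
(1/m + r)*(-360) = (1/6 - 299)*(-360) = -1793/6*(-360) = 107580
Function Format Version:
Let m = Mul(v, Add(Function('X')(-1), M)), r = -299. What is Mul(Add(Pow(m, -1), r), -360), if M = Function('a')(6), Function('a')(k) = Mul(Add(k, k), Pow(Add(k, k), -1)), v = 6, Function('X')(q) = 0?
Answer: 107580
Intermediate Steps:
Function('a')(k) = 1 (Function('a')(k) = Mul(Mul(2, k), Pow(Mul(2, k), -1)) = Mul(Mul(2, k), Mul(Rational(1, 2), Pow(k, -1))) = 1)
M = 1
m = 6 (m = Mul(6, Add(0, 1)) = Mul(6, 1) = 6)
Mul(Add(Pow(m, -1), r), -360) = Mul(Add(Pow(6, -1), -299), -360) = Mul(Add(Rational(1, 6), -299), -360) = Mul(Rational(-1793, 6), -360) = 107580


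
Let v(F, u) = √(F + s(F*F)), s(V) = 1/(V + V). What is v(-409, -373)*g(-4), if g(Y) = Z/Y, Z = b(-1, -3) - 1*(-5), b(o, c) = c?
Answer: -I*√273671714/1636 ≈ -10.112*I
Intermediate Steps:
s(V) = 1/(2*V)
Z = 2 (Z = -3 - 1*(-5) = -3 + 5 = 2)
v(F, u) = √(F + 1/(2*F²)) (v(F, u) = √(F + 1/(2*((F*F)))) = √(F + 1/(2*(F²))) = √(F + 1/(2*F²)))
g(Y) = 2/Y
v(-409, -373)*g(-4) = (√(2/(-409)² + 4*(-409))/2)*(2/(-4)) = (√(2*(1/167281) - 1636)/2)*(2*(-¼)) = (√(2/167281 - 1636)/2)*(-½) = (√(-273671714/167281)/2)*(-½) = ((I*√273671714/409)/2)*(-½) = (I*√273671714/818)*(-½) = -I*√273671714/1636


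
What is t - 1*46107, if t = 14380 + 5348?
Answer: -26379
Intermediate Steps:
t = 19728
t - 1*46107 = 19728 - 1*46107 = 19728 - 46107 = -26379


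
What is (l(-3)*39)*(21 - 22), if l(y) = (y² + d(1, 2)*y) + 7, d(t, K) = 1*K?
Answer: -390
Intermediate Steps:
d(t, K) = K
l(y) = 7 + y² + 2*y (l(y) = (y² + 2*y) + 7 = 7 + y² + 2*y)
(l(-3)*39)*(21 - 22) = ((7 + (-3)² + 2*(-3))*39)*(21 - 22) = ((7 + 9 - 6)*39)*(-1) = (10*39)*(-1) = 390*(-1) = -390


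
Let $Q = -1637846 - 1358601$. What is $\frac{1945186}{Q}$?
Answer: $- \frac{1945186}{2996447} \approx -0.64916$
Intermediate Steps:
$Q = -2996447$ ($Q = -1637846 - 1358601 = -2996447$)
$\frac{1945186}{Q} = \frac{1945186}{-2996447} = 1945186 \left(- \frac{1}{2996447}\right) = - \frac{1945186}{2996447}$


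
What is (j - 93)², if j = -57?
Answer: 22500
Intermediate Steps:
(j - 93)² = (-57 - 93)² = (-150)² = 22500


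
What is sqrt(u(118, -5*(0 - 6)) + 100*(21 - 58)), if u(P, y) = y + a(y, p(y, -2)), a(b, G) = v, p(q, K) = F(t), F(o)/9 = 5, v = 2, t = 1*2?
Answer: 2*I*sqrt(917) ≈ 60.564*I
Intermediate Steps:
t = 2
F(o) = 45 (F(o) = 9*5 = 45)
p(q, K) = 45
a(b, G) = 2
u(P, y) = 2 + y (u(P, y) = y + 2 = 2 + y)
sqrt(u(118, -5*(0 - 6)) + 100*(21 - 58)) = sqrt((2 - 5*(0 - 6)) + 100*(21 - 58)) = sqrt((2 - 5*(-6)) + 100*(-37)) = sqrt((2 + 30) - 3700) = sqrt(32 - 3700) = sqrt(-3668) = 2*I*sqrt(917)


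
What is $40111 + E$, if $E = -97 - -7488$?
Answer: $47502$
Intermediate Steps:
$E = 7391$ ($E = -97 + 7488 = 7391$)
$40111 + E = 40111 + 7391 = 47502$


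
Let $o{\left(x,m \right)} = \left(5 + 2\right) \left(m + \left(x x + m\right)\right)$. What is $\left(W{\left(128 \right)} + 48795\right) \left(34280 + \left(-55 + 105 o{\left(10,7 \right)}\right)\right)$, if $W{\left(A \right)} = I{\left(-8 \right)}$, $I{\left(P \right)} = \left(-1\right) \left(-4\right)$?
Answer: $5759013985$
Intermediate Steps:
$I{\left(P \right)} = 4$
$W{\left(A \right)} = 4$
$o{\left(x,m \right)} = 7 x^{2} + 14 m$ ($o{\left(x,m \right)} = 7 \left(m + \left(x^{2} + m\right)\right) = 7 \left(m + \left(m + x^{2}\right)\right) = 7 \left(x^{2} + 2 m\right) = 7 x^{2} + 14 m$)
$\left(W{\left(128 \right)} + 48795\right) \left(34280 + \left(-55 + 105 o{\left(10,7 \right)}\right)\right) = \left(4 + 48795\right) \left(34280 - \left(55 - 105 \left(7 \cdot 10^{2} + 14 \cdot 7\right)\right)\right) = 48799 \left(34280 - \left(55 - 105 \left(7 \cdot 100 + 98\right)\right)\right) = 48799 \left(34280 - \left(55 - 105 \left(700 + 98\right)\right)\right) = 48799 \left(34280 + \left(-55 + 105 \cdot 798\right)\right) = 48799 \left(34280 + \left(-55 + 83790\right)\right) = 48799 \left(34280 + 83735\right) = 48799 \cdot 118015 = 5759013985$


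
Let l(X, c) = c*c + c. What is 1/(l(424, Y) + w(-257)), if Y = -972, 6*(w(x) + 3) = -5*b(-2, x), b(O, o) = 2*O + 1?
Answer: 2/1887623 ≈ 1.0595e-6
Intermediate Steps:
b(O, o) = 1 + 2*O
w(x) = -1/2 (w(x) = -3 + (-5*(1 + 2*(-2)))/6 = -3 + (-5*(1 - 4))/6 = -3 + (-5*(-3))/6 = -3 + (1/6)*15 = -3 + 5/2 = -1/2)
l(X, c) = c + c**2 (l(X, c) = c**2 + c = c + c**2)
1/(l(424, Y) + w(-257)) = 1/(-972*(1 - 972) - 1/2) = 1/(-972*(-971) - 1/2) = 1/(943812 - 1/2) = 1/(1887623/2) = 2/1887623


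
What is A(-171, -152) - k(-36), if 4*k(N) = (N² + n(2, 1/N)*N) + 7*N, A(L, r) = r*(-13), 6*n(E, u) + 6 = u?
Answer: 40943/24 ≈ 1706.0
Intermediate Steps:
n(E, u) = -1 + u/6
A(L, r) = -13*r
k(N) = N²/4 + 7*N/4 + N*(-1 + 1/(6*N))/4 (k(N) = ((N² + (-1 + 1/(6*N))*N) + 7*N)/4 = ((N² + N*(-1 + 1/(6*N))) + 7*N)/4 = (N² + 7*N + N*(-1 + 1/(6*N)))/4 = N²/4 + 7*N/4 + N*(-1 + 1/(6*N))/4)
A(-171, -152) - k(-36) = -13*(-152) - (1/24 + (¼)*(-36)*(6 - 36)) = 1976 - (1/24 + (¼)*(-36)*(-30)) = 1976 - (1/24 + 270) = 1976 - 1*6481/24 = 1976 - 6481/24 = 40943/24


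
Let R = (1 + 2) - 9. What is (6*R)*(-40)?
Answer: 1440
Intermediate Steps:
R = -6 (R = 3 - 9 = -6)
(6*R)*(-40) = (6*(-6))*(-40) = -36*(-40) = 1440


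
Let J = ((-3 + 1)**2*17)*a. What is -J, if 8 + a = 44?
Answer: -2448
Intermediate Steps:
a = 36 (a = -8 + 44 = 36)
J = 2448 (J = ((-3 + 1)**2*17)*36 = ((-2)**2*17)*36 = (4*17)*36 = 68*36 = 2448)
-J = -1*2448 = -2448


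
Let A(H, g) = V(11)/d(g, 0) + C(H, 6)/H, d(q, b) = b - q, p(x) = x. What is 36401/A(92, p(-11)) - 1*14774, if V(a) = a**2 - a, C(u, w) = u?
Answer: -126113/11 ≈ -11465.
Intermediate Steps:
A(H, g) = 1 - 110/g (A(H, g) = (11*(-1 + 11))/(0 - g) + H/H = (11*10)/((-g)) + 1 = 110*(-1/g) + 1 = -110/g + 1 = 1 - 110/g)
36401/A(92, p(-11)) - 1*14774 = 36401/(((-110 - 11)/(-11))) - 1*14774 = 36401/((-1/11*(-121))) - 14774 = 36401/11 - 14774 = -126113/11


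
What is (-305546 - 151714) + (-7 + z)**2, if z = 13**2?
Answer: -431016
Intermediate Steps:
z = 169
(-305546 - 151714) + (-7 + z)**2 = (-305546 - 151714) + (-7 + 169)**2 = -457260 + 162**2 = -457260 + 26244 = -431016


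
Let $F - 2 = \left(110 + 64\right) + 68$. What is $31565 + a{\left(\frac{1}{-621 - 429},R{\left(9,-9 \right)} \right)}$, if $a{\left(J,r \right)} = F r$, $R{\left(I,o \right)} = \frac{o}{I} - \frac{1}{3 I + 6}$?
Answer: $\frac{1033349}{33} \approx 31314.0$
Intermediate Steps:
$R{\left(I,o \right)} = - \frac{1}{6 + 3 I} + \frac{o}{I}$ ($R{\left(I,o \right)} = \frac{o}{I} - \frac{1}{6 + 3 I} = - \frac{1}{6 + 3 I} + \frac{o}{I}$)
$F = 244$ ($F = 2 + \left(\left(110 + 64\right) + 68\right) = 2 + \left(174 + 68\right) = 2 + 242 = 244$)
$a{\left(J,r \right)} = 244 r$
$31565 + a{\left(\frac{1}{-621 - 429},R{\left(9,-9 \right)} \right)} = 31565 + 244 \frac{2 \left(-9\right) - 3 + 9 \left(-9\right)}{9 \left(2 + 9\right)} = 31565 + 244 \frac{-18 - 3 - 81}{9 \cdot 11} = 31565 + 244 \cdot \frac{1}{9} \cdot \frac{1}{11} \left(-102\right) = 31565 + 244 \left(- \frac{34}{33}\right) = 31565 - \frac{8296}{33} = \frac{1033349}{33}$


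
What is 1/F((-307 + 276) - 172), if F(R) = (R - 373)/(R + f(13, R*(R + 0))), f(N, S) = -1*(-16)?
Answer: 187/576 ≈ 0.32465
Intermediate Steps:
f(N, S) = 16
F(R) = (-373 + R)/(16 + R) (F(R) = (R - 373)/(R + 16) = (-373 + R)/(16 + R))
1/F((-307 + 276) - 172) = 1/((-373 + ((-307 + 276) - 172))/(16 + ((-307 + 276) - 172))) = 1/((-373 + (-31 - 172))/(16 + (-31 - 172))) = 1/((-373 - 203)/(16 - 203)) = 1/(-576/(-187)) = 1/(-1/187*(-576)) = 1/(576/187) = 187/576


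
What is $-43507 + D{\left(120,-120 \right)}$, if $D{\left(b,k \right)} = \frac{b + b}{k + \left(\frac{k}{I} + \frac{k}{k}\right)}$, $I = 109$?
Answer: $- \frac{569576297}{13091} \approx -43509.0$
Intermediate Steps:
$D{\left(b,k \right)} = \frac{2 b}{1 + \frac{110 k}{109}}$ ($D{\left(b,k \right)} = \frac{b + b}{k + \left(\frac{k}{109} + \frac{k}{k}\right)} = \frac{2 b}{k + \left(k \frac{1}{109} + 1\right)} = \frac{2 b}{k + \left(\frac{k}{109} + 1\right)} = \frac{2 b}{k + \left(1 + \frac{k}{109}\right)} = \frac{2 b}{1 + \frac{110 k}{109}}$)
$-43507 + D{\left(120,-120 \right)} = -43507 + 218 \cdot 120 \frac{1}{109 + 110 \left(-120\right)} = -43507 + 218 \cdot 120 \frac{1}{109 - 13200} = -43507 + 218 \cdot 120 \frac{1}{-13091} = -43507 + 218 \cdot 120 \left(- \frac{1}{13091}\right) = -43507 - \frac{26160}{13091} = - \frac{569576297}{13091}$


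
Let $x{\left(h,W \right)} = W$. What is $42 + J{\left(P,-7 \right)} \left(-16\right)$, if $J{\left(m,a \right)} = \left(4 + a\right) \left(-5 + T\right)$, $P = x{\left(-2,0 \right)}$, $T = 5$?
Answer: $42$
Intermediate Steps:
$P = 0$
$J{\left(m,a \right)} = 0$ ($J{\left(m,a \right)} = \left(4 + a\right) \left(-5 + 5\right) = \left(4 + a\right) 0 = 0$)
$42 + J{\left(P,-7 \right)} \left(-16\right) = 42 + 0 \left(-16\right) = 42 + 0 = 42$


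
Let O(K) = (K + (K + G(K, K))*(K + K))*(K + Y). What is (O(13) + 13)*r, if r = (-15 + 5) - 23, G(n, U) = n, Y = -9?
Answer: -91377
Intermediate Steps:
r = -33 (r = -10 - 23 = -33)
O(K) = (-9 + K)*(K + 4*K²) (O(K) = (K + (K + K)*(K + K))*(K - 9) = (K + (2*K)*(2*K))*(-9 + K) = (K + 4*K²)*(-9 + K) = (-9 + K)*(K + 4*K²))
(O(13) + 13)*r = (13*(-9 - 35*13 + 4*13²) + 13)*(-33) = (13*(-9 - 455 + 4*169) + 13)*(-33) = (13*(-9 - 455 + 676) + 13)*(-33) = (13*212 + 13)*(-33) = (2756 + 13)*(-33) = 2769*(-33) = -91377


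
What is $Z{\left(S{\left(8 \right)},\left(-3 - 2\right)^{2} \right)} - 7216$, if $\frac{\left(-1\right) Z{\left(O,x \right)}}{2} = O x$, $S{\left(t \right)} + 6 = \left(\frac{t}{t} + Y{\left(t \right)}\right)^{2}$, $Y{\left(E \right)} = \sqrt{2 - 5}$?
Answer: $-6816 - 100 i \sqrt{3} \approx -6816.0 - 173.21 i$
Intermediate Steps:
$Y{\left(E \right)} = i \sqrt{3}$ ($Y{\left(E \right)} = \sqrt{-3} = i \sqrt{3}$)
$S{\left(t \right)} = -6 + \left(1 + i \sqrt{3}\right)^{2}$ ($S{\left(t \right)} = -6 + \left(\frac{t}{t} + i \sqrt{3}\right)^{2} = -6 + \left(1 + i \sqrt{3}\right)^{2}$)
$Z{\left(O,x \right)} = - 2 O x$
$Z{\left(S{\left(8 \right)},\left(-3 - 2\right)^{2} \right)} - 7216 = - 2 \left(-8 + 2 i \sqrt{3}\right) \left(-3 - 2\right)^{2} - 7216 = - 2 \left(-8 + 2 i \sqrt{3}\right) \left(-5\right)^{2} - 7216 = \left(-2\right) \left(-8 + 2 i \sqrt{3}\right) 25 - 7216 = \left(400 - 100 i \sqrt{3}\right) - 7216 = -6816 - 100 i \sqrt{3}$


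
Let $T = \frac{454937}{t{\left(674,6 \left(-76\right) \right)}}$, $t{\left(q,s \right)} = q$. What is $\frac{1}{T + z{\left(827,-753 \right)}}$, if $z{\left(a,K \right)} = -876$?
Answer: $- \frac{674}{135487} \approx -0.0049746$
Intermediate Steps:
$T = \frac{454937}{674} \approx 674.98$
$\frac{1}{T + z{\left(827,-753 \right)}} = \frac{1}{\frac{454937}{674} - 876} = \frac{1}{- \frac{135487}{674}} = - \frac{674}{135487}$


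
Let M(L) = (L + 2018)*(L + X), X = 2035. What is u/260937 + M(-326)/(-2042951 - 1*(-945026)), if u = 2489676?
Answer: 219882754096/31832139525 ≈ 6.9076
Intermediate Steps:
M(L) = (2018 + L)*(2035 + L) (M(L) = (L + 2018)*(L + 2035) = (2018 + L)*(2035 + L))
u/260937 + M(-326)/(-2042951 - 1*(-945026)) = 2489676/260937 + (4106630 + (-326)² + 4053*(-326))/(-2042951 - 1*(-945026)) = 2489676*(1/260937) + (4106630 + 106276 - 1321278)/(-2042951 + 945026) = 829892/86979 + 2891628/(-1097925) = 829892/86979 + 2891628*(-1/1097925) = 829892/86979 - 963876/365975 = 219882754096/31832139525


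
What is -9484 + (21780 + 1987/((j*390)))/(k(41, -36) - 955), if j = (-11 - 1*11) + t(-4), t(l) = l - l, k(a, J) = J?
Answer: -80827235933/8502780 ≈ -9506.0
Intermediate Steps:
t(l) = 0
j = -22 (j = (-11 - 1*11) + 0 = (-11 - 11) + 0 = -22 + 0 = -22)
-9484 + (21780 + 1987/((j*390)))/(k(41, -36) - 955) = -9484 + (21780 + 1987/((-22*390)))/(-36 - 955) = -9484 + (21780 + 1987/(-8580))/(-991) = -9484 + (21780 + 1987*(-1/8580))*(-1/991) = -9484 + (21780 - 1987/8580)*(-1/991) = -9484 + (186870413/8580)*(-1/991) = -9484 - 186870413/8502780 = -80827235933/8502780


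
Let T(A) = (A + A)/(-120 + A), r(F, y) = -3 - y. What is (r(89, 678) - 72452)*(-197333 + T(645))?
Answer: 505098110677/35 ≈ 1.4431e+10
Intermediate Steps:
T(A) = 2*A/(-120 + A) (T(A) = (2*A)/(-120 + A) = 2*A/(-120 + A))
(r(89, 678) - 72452)*(-197333 + T(645)) = ((-3 - 1*678) - 72452)*(-197333 + 2*645/(-120 + 645)) = ((-3 - 678) - 72452)*(-197333 + 2*645/525) = (-681 - 72452)*(-197333 + 2*645*(1/525)) = -73133*(-197333 + 86/35) = -73133*(-6906569/35) = 505098110677/35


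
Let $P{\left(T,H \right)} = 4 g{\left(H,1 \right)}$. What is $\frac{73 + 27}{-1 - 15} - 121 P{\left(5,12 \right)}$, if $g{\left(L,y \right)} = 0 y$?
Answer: $- \frac{25}{4} \approx -6.25$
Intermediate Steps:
$g{\left(L,y \right)} = 0$
$P{\left(T,H \right)} = 0$ ($P{\left(T,H \right)} = 4 \cdot 0 = 0$)
$\frac{73 + 27}{-1 - 15} - 121 P{\left(5,12 \right)} = \frac{73 + 27}{-1 - 15} - 0 = \frac{100}{-16} + 0 = 100 \left(- \frac{1}{16}\right) + 0 = - \frac{25}{4} + 0 = - \frac{25}{4}$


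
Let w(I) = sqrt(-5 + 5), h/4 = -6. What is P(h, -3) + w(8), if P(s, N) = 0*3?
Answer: 0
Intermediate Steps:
h = -24 (h = 4*(-6) = -24)
P(s, N) = 0
w(I) = 0 (w(I) = sqrt(0) = 0)
P(h, -3) + w(8) = 0 + 0 = 0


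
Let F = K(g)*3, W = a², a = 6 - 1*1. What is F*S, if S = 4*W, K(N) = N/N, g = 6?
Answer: 300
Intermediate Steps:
a = 5 (a = 6 - 1 = 5)
K(N) = 1
W = 25 (W = 5² = 25)
S = 100 (S = 4*25 = 100)
F = 3 (F = 1*3 = 3)
F*S = 3*100 = 300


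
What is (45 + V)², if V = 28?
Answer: 5329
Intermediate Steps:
(45 + V)² = (45 + 28)² = 73² = 5329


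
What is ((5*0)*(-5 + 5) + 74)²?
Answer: 5476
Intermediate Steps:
((5*0)*(-5 + 5) + 74)² = (0*0 + 74)² = (0 + 74)² = 74² = 5476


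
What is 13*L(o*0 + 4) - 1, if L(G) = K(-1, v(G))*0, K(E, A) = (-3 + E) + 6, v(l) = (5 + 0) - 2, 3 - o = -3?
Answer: -1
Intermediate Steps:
o = 6 (o = 3 - 1*(-3) = 3 + 3 = 6)
v(l) = 3 (v(l) = 5 - 2 = 3)
K(E, A) = 3 + E
L(G) = 0 (L(G) = (3 - 1)*0 = 2*0 = 0)
13*L(o*0 + 4) - 1 = 13*0 - 1 = 0 - 1 = -1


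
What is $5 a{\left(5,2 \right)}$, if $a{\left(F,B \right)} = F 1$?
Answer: $25$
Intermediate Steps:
$a{\left(F,B \right)} = F$
$5 a{\left(5,2 \right)} = 5 \cdot 5 = 25$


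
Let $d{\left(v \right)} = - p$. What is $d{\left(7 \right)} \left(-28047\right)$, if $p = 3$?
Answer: $84141$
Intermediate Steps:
$d{\left(v \right)} = -3$ ($d{\left(v \right)} = \left(-1\right) 3 = -3$)
$d{\left(7 \right)} \left(-28047\right) = \left(-3\right) \left(-28047\right) = 84141$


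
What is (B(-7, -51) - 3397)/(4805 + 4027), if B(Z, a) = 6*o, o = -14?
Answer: -3481/8832 ≈ -0.39413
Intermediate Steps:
B(Z, a) = -84 (B(Z, a) = 6*(-14) = -84)
(B(-7, -51) - 3397)/(4805 + 4027) = (-84 - 3397)/(4805 + 4027) = -3481/8832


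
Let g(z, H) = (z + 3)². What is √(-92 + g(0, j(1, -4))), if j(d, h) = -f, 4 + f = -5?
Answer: I*√83 ≈ 9.1104*I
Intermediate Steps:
f = -9 (f = -4 - 5 = -9)
j(d, h) = 9 (j(d, h) = -1*(-9) = 9)
g(z, H) = (3 + z)²
√(-92 + g(0, j(1, -4))) = √(-92 + (3 + 0)²) = √(-92 + 3²) = √(-92 + 9) = √(-83) = I*√83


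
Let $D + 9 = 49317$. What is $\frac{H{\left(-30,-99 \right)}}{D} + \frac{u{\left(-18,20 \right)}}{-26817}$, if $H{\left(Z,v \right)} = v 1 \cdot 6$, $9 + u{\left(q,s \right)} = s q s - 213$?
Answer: $\frac{2778053}{10494386} \approx 0.26472$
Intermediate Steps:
$D = 49308$ ($D = -9 + 49317 = 49308$)
$u{\left(q,s \right)} = -222 + q s^{2}$ ($u{\left(q,s \right)} = -9 + \left(s q s - 213\right) = -9 + \left(q s s - 213\right) = -9 + \left(q s^{2} - 213\right) = -9 + \left(-213 + q s^{2}\right) = -222 + q s^{2}$)
$H{\left(Z,v \right)} = 6 v$ ($H{\left(Z,v \right)} = v 6 = 6 v$)
$\frac{H{\left(-30,-99 \right)}}{D} + \frac{u{\left(-18,20 \right)}}{-26817} = \frac{6 \left(-99\right)}{49308} + \frac{-222 - 18 \cdot 20^{2}}{-26817} = \left(-594\right) \frac{1}{49308} + \left(-222 - 7200\right) \left(- \frac{1}{26817}\right) = - \frac{99}{8218} + \left(-222 - 7200\right) \left(- \frac{1}{26817}\right) = - \frac{99}{8218} - - \frac{2474}{8939} = - \frac{99}{8218} + \frac{2474}{8939} = \frac{2778053}{10494386}$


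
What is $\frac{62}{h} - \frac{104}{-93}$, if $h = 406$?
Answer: $\frac{23995}{18879} \approx 1.271$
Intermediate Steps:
$\frac{62}{h} - \frac{104}{-93} = \frac{62}{406} - \frac{104}{-93} = 62 \cdot \frac{1}{406} - - \frac{104}{93} = \frac{31}{203} + \frac{104}{93} = \frac{23995}{18879}$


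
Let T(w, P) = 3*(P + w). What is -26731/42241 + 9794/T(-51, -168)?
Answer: -431270621/27752337 ≈ -15.540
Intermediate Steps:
T(w, P) = 3*P + 3*w
-26731/42241 + 9794/T(-51, -168) = -26731/42241 + 9794/(3*(-168) + 3*(-51)) = -26731*1/42241 + 9794/(-504 - 153) = -26731/42241 + 9794/(-657) = -26731/42241 + 9794*(-1/657) = -26731/42241 - 9794/657 = -431270621/27752337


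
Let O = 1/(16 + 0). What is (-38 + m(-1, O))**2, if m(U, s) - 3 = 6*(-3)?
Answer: 2809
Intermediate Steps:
O = 1/16 ≈ 0.062500
m(U, s) = -15 (m(U, s) = 3 + 6*(-3) = 3 - 18 = -15)
(-38 + m(-1, O))**2 = (-38 - 15)**2 = (-53)**2 = 2809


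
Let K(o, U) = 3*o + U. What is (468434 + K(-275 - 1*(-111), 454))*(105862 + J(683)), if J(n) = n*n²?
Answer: 149286165600204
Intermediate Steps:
J(n) = n³
K(o, U) = U + 3*o
(468434 + K(-275 - 1*(-111), 454))*(105862 + J(683)) = (468434 + (454 + 3*(-275 - 1*(-111))))*(105862 + 683³) = (468434 + (454 + 3*(-275 + 111)))*(105862 + 318611987) = (468434 + (454 + 3*(-164)))*318717849 = (468434 + (454 - 492))*318717849 = (468434 - 38)*318717849 = 468396*318717849 = 149286165600204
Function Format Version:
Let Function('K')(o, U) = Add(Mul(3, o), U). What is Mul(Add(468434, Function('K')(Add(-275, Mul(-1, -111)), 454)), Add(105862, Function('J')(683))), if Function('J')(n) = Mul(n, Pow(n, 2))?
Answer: 149286165600204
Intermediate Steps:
Function('J')(n) = Pow(n, 3)
Function('K')(o, U) = Add(U, Mul(3, o))
Mul(Add(468434, Function('K')(Add(-275, Mul(-1, -111)), 454)), Add(105862, Function('J')(683))) = Mul(Add(468434, Add(454, Mul(3, Add(-275, Mul(-1, -111))))), Add(105862, Pow(683, 3))) = Mul(Add(468434, Add(454, Mul(3, Add(-275, 111)))), Add(105862, 318611987)) = Mul(Add(468434, Add(454, Mul(3, -164))), 318717849) = Mul(Add(468434, Add(454, -492)), 318717849) = Mul(Add(468434, -38), 318717849) = Mul(468396, 318717849) = 149286165600204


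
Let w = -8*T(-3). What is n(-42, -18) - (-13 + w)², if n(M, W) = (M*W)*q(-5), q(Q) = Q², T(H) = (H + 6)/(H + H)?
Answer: 18819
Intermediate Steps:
T(H) = (6 + H)/(2*H) (T(H) = (6 + H)/((2*H)) = (6 + H)*(1/(2*H)) = (6 + H)/(2*H))
w = 4 (w = -4*(6 - 3)/(-3) = -4*(-1)*3/3 = -8*(-½) = 4)
n(M, W) = 25*M*W (n(M, W) = (M*W)*(-5)² = (M*W)*25 = 25*M*W)
n(-42, -18) - (-13 + w)² = 25*(-42)*(-18) - (-13 + 4)² = 18900 - 1*(-9)² = 18900 - 1*81 = 18900 - 81 = 18819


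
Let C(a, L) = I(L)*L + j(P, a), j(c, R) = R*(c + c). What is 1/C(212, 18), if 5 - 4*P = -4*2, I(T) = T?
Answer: 1/1702 ≈ 0.00058754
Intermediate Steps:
P = 13/4 (P = 5/4 - (-1)*2 = 5/4 - ¼*(-8) = 5/4 + 2 = 13/4 ≈ 3.2500)
j(c, R) = 2*R*c (j(c, R) = R*(2*c) = 2*R*c)
C(a, L) = L² + 13*a/2 (C(a, L) = L*L + 2*a*(13/4) = L² + 13*a/2)
1/C(212, 18) = 1/(18² + (13/2)*212) = 1/(324 + 1378) = 1/1702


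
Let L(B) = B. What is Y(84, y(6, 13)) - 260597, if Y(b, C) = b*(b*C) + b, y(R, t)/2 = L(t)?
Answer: -77057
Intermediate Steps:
y(R, t) = 2*t
Y(b, C) = b + C*b² (Y(b, C) = b*(C*b) + b = C*b² + b = b + C*b²)
Y(84, y(6, 13)) - 260597 = 84*(1 + (2*13)*84) - 260597 = 84*(1 + 26*84) - 260597 = 84*(1 + 2184) - 260597 = 84*2185 - 260597 = 183540 - 260597 = -77057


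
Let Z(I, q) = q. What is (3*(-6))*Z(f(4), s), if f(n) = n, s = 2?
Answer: -36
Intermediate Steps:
(3*(-6))*Z(f(4), s) = (3*(-6))*2 = -18*2 = -36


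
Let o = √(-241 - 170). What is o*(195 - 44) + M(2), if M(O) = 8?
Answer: 8 + 151*I*√411 ≈ 8.0 + 3061.2*I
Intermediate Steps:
o = I*√411 (o = √(-411) = I*√411 ≈ 20.273*I)
o*(195 - 44) + M(2) = (I*√411)*(195 - 44) + 8 = (I*√411)*151 + 8 = 151*I*√411 + 8 = 8 + 151*I*√411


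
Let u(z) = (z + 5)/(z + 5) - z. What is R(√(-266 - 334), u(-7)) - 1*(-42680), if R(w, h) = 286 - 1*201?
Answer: 42765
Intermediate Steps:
u(z) = 1 - z (u(z) = (5 + z)/(5 + z) - z = 1 - z)
R(w, h) = 85 (R(w, h) = 286 - 201 = 85)
R(√(-266 - 334), u(-7)) - 1*(-42680) = 85 - 1*(-42680) = 85 + 42680 = 42765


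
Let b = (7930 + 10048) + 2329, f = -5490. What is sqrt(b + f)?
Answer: sqrt(14817) ≈ 121.73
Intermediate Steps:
b = 20307 (b = 17978 + 2329 = 20307)
sqrt(b + f) = sqrt(20307 - 5490) = sqrt(14817)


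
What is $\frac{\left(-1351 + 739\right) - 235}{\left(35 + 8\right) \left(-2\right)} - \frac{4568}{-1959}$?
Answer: $\frac{2052121}{168474} \approx 12.181$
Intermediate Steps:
$\frac{\left(-1351 + 739\right) - 235}{\left(35 + 8\right) \left(-2\right)} - \frac{4568}{-1959} = \frac{-612 - 235}{43 \left(-2\right)} - - \frac{4568}{1959} = - \frac{847}{-86} + \frac{4568}{1959} = \left(-847\right) \left(- \frac{1}{86}\right) + \frac{4568}{1959} = \frac{847}{86} + \frac{4568}{1959} = \frac{2052121}{168474}$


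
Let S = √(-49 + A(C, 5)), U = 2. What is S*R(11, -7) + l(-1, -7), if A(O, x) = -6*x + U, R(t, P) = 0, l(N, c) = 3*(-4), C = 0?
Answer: -12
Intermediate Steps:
l(N, c) = -12
A(O, x) = 2 - 6*x (A(O, x) = -6*x + 2 = 2 - 6*x)
S = I*√77 (S = √(-49 + (2 - 6*5)) = √(-49 + (2 - 30)) = √(-49 - 28) = √(-77) = I*√77 ≈ 8.775*I)
S*R(11, -7) + l(-1, -7) = (I*√77)*0 - 12 = 0 - 12 = -12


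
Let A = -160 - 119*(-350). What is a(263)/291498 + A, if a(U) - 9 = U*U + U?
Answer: 4031440487/97166 ≈ 41490.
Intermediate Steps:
a(U) = 9 + U + U² (a(U) = 9 + (U*U + U) = 9 + (U² + U) = 9 + (U + U²) = 9 + U + U²)
A = 41490 (A = -160 + 41650 = 41490)
a(263)/291498 + A = (9 + 263 + 263²)/291498 + 41490 = (9 + 263 + 69169)*(1/291498) + 41490 = 69441*(1/291498) + 41490 = 23147/97166 + 41490 = 4031440487/97166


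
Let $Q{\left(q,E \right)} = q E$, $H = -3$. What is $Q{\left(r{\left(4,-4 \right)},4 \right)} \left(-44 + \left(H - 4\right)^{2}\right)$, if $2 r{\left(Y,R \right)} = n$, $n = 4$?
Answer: $40$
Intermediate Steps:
$r{\left(Y,R \right)} = 2$ ($r{\left(Y,R \right)} = \frac{1}{2} \cdot 4 = 2$)
$Q{\left(q,E \right)} = E q$
$Q{\left(r{\left(4,-4 \right)},4 \right)} \left(-44 + \left(H - 4\right)^{2}\right) = 4 \cdot 2 \left(-44 + \left(-3 - 4\right)^{2}\right) = 8 \left(-44 + \left(-7\right)^{2}\right) = 8 \left(-44 + 49\right) = 8 \cdot 5 = 40$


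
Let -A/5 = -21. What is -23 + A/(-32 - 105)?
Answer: -3256/137 ≈ -23.766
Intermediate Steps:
A = 105 (A = -5*(-21) = 105)
-23 + A/(-32 - 105) = -23 + 105/(-32 - 105) = -23 + 105/(-137) = -23 + 105*(-1/137) = -23 - 105/137 = -3256/137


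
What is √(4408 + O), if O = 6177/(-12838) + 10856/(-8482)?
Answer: √266565078684292106/7777994 ≈ 66.380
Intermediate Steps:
O = -95881321/54445958 (O = 6177*(-1/12838) + 10856*(-1/8482) = -6177/12838 - 5428/4241 = -95881321/54445958 ≈ -1.7610)
√(4408 + O) = √(4408 - 95881321/54445958) = √(239901901543/54445958) = √266565078684292106/7777994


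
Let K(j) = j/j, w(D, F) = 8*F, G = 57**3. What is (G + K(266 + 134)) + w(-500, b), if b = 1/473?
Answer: 87596770/473 ≈ 1.8519e+5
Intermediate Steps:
b = 1/473 ≈ 0.0021142
G = 185193
K(j) = 1
(G + K(266 + 134)) + w(-500, b) = (185193 + 1) + 8*(1/473) = 185194 + 8/473 = 87596770/473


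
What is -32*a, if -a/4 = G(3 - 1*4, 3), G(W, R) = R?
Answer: 384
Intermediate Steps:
a = -12 (a = -4*3 = -12)
-32*a = -32*(-12) = 384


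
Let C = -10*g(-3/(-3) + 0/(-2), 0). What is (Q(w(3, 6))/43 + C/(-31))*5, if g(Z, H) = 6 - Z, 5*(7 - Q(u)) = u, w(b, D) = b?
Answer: 11742/1333 ≈ 8.8087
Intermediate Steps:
Q(u) = 7 - u/5
C = -50 (C = -10*(6 - (-3/(-3) + 0/(-2))) = -10*(6 - (-3*(-⅓) + 0*(-½))) = -10*(6 - (1 + 0)) = -10*(6 - 1*1) = -10*(6 - 1) = -10*5 = -50)
(Q(w(3, 6))/43 + C/(-31))*5 = ((7 - ⅕*3)/43 - 50/(-31))*5 = ((7 - ⅗)*(1/43) - 50*(-1/31))*5 = ((32/5)*(1/43) + 50/31)*5 = (32/215 + 50/31)*5 = (11742/6665)*5 = 11742/1333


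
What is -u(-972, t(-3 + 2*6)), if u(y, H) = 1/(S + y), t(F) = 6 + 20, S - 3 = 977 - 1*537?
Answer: 1/529 ≈ 0.0018904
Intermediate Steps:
S = 443 (S = 3 + (977 - 1*537) = 3 + (977 - 537) = 3 + 440 = 443)
t(F) = 26
u(y, H) = 1/(443 + y)
-u(-972, t(-3 + 2*6)) = -1/(443 - 972) = -1/(-529) = -1*(-1/529) = 1/529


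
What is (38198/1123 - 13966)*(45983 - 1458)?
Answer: -696621230500/1123 ≈ -6.2032e+8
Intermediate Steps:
(38198/1123 - 13966)*(45983 - 1458) = (38198*(1/1123) - 13966)*44525 = (38198/1123 - 13966)*44525 = -15645620/1123*44525 = -696621230500/1123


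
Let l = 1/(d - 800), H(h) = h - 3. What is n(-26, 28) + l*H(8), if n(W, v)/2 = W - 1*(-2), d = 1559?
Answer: -36427/759 ≈ -47.993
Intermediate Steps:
H(h) = -3 + h
n(W, v) = 4 + 2*W (n(W, v) = 2*(W - 1*(-2)) = 2*(W + 2) = 2*(2 + W) = 4 + 2*W)
l = 1/759 (l = 1/(1559 - 800) = 1/759 ≈ 0.0013175)
n(-26, 28) + l*H(8) = (4 + 2*(-26)) + (-3 + 8)/759 = (4 - 52) + (1/759)*5 = -48 + 5/759 = -36427/759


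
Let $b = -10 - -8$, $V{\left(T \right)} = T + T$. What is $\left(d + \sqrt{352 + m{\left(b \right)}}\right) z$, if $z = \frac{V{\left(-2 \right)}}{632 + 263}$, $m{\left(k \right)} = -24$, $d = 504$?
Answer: $- \frac{2016}{895} - \frac{8 \sqrt{82}}{895} \approx -2.3335$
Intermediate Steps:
$V{\left(T \right)} = 2 T$
$b = -2$ ($b = -10 + 8 = -2$)
$z = - \frac{4}{895}$ ($z = \frac{2 \left(-2\right)}{632 + 263} = - \frac{4}{895} \approx -0.0044693$)
$\left(d + \sqrt{352 + m{\left(b \right)}}\right) z = \left(504 + \sqrt{352 - 24}\right) \left(- \frac{4}{895}\right) = \left(504 + \sqrt{328}\right) \left(- \frac{4}{895}\right) = \left(504 + 2 \sqrt{82}\right) \left(- \frac{4}{895}\right) = - \frac{2016}{895} - \frac{8 \sqrt{82}}{895}$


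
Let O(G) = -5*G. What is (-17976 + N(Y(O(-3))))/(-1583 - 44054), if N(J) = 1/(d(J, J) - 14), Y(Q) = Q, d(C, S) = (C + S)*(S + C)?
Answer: 15926735/40434382 ≈ 0.39389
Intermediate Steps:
d(C, S) = (C + S)**2 (d(C, S) = (C + S)*(C + S) = (C + S)**2)
N(J) = 1/(-14 + 4*J**2) (N(J) = 1/((J + J)**2 - 14) = 1/((2*J)**2 - 14) = 1/(4*J**2 - 14) = 1/(-14 + 4*J**2))
(-17976 + N(Y(O(-3))))/(-1583 - 44054) = (-17976 + 1/(2*(-7 + 2*(-5*(-3))**2)))/(-1583 - 44054) = (-17976 + 1/(2*(-7 + 2*15**2)))/(-45637) = (-17976 + 1/(2*(-7 + 2*225)))*(-1/45637) = (-17976 + 1/(2*(-7 + 450)))*(-1/45637) = (-17976 + (1/2)/443)*(-1/45637) = (-17976 + (1/2)*(1/443))*(-1/45637) = (-17976 + 1/886)*(-1/45637) = -15926735/886*(-1/45637) = 15926735/40434382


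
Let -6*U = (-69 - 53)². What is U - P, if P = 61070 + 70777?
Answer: -402983/3 ≈ -1.3433e+5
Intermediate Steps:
U = -7442/3 (U = -(-69 - 53)²/6 = -⅙*(-122)² = -⅙*14884 = -7442/3 ≈ -2480.7)
P = 131847
U - P = -7442/3 - 1*131847 = -7442/3 - 131847 = -402983/3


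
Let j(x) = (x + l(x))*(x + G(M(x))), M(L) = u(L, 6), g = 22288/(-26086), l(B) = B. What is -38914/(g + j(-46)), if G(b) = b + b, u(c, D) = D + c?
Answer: -253777651/75591656 ≈ -3.3572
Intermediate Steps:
g = -11144/13043 (g = 22288*(-1/26086) = -11144/13043 ≈ -0.85440)
M(L) = 6 + L
G(b) = 2*b
j(x) = 2*x*(12 + 3*x) (j(x) = (x + x)*(x + 2*(6 + x)) = (2*x)*(x + (12 + 2*x)) = (2*x)*(12 + 3*x) = 2*x*(12 + 3*x))
-38914/(g + j(-46)) = -38914/(-11144/13043 + 6*(-46)*(4 - 46)) = -38914/(-11144/13043 + 6*(-46)*(-42)) = -38914/(-11144/13043 + 11592) = -38914/151183312/13043 = -38914*13043/151183312 = -253777651/75591656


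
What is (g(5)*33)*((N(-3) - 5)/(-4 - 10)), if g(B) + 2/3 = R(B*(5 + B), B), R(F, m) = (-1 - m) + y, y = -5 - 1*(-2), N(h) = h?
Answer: -1276/7 ≈ -182.29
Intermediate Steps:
y = -3 (y = -5 + 2 = -3)
R(F, m) = -4 - m (R(F, m) = (-1 - m) - 3 = -4 - m)
g(B) = -14/3 - B (g(B) = -⅔ + (-4 - B) = -14/3 - B)
(g(5)*33)*((N(-3) - 5)/(-4 - 10)) = ((-14/3 - 1*5)*33)*((-3 - 5)/(-4 - 10)) = ((-14/3 - 5)*33)*(-8/(-14)) = (-29/3*33)*(-8*(-1/14)) = -319*4/7 = -1276/7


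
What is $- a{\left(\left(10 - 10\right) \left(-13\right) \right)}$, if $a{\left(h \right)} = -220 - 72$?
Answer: $292$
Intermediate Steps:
$a{\left(h \right)} = -292$
$- a{\left(\left(10 - 10\right) \left(-13\right) \right)} = \left(-1\right) \left(-292\right) = 292$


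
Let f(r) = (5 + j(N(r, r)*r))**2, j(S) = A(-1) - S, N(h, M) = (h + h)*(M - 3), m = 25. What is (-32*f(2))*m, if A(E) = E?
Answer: -115200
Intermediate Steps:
N(h, M) = 2*h*(-3 + M) (N(h, M) = (2*h)*(-3 + M) = 2*h*(-3 + M))
j(S) = -1 - S
f(r) = (4 - 2*r**2*(-3 + r))**2 (f(r) = (5 + (-1 - 2*r*(-3 + r)*r))**2 = (5 + (-1 - 2*r**2*(-3 + r)))**2 = (4 - 2*r**2*(-3 + r))**2)
(-32*f(2))*m = -128*(-2 + 2**2*(-3 + 2))**2*25 = -128*(-2 + 4*(-1))**2*25 = -128*(-2 - 4)**2*25 = -128*(-6)**2*25 = -128*36*25 = -32*144*25 = -4608*25 = -115200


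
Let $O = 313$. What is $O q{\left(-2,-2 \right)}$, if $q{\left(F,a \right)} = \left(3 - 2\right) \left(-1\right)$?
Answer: $-313$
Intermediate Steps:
$q{\left(F,a \right)} = -1$ ($q{\left(F,a \right)} = 1 \left(-1\right) = -1$)
$O q{\left(-2,-2 \right)} = 313 \left(-1\right) = -313$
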